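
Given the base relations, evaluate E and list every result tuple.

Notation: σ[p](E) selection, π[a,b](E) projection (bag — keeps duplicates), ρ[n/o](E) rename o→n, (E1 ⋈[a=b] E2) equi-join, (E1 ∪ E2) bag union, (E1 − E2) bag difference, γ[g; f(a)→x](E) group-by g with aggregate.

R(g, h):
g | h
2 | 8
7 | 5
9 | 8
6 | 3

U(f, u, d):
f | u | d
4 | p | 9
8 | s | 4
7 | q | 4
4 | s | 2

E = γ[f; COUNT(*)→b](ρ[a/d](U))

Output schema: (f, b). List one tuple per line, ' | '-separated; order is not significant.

Subexpression sizes:
  U → 4
  ρ[a/d](U) → 4
  γ[f; COUNT(*)→b](ρ[a/d](U)) → 3

== RESULT ==
f | b
4 | 2
7 | 1
8 | 1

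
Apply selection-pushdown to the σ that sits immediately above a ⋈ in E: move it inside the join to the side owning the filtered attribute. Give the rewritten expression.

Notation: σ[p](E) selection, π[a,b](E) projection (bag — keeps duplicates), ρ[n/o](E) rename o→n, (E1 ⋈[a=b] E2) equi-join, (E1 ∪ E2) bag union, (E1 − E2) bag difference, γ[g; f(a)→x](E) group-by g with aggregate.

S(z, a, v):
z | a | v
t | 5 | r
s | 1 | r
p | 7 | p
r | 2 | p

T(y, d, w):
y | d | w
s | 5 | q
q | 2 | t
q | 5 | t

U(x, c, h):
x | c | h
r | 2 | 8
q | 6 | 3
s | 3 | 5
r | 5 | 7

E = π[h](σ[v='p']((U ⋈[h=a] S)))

σ filters on v, owned by the right side.
E' = π[h]((U ⋈[h=a] σ[v='p'](S)))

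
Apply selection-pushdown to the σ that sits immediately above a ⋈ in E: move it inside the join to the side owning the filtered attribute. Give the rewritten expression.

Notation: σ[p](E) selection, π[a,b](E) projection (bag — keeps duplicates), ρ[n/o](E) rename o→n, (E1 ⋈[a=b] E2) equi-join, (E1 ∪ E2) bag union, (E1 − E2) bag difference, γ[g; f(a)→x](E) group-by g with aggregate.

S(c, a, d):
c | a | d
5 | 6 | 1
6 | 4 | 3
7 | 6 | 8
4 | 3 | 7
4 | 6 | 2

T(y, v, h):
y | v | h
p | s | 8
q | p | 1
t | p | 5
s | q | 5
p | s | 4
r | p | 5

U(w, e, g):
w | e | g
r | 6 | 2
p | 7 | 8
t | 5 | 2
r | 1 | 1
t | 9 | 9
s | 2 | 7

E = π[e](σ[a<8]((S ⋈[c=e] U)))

σ filters on a, owned by the left side.
E' = π[e]((σ[a<8](S) ⋈[c=e] U))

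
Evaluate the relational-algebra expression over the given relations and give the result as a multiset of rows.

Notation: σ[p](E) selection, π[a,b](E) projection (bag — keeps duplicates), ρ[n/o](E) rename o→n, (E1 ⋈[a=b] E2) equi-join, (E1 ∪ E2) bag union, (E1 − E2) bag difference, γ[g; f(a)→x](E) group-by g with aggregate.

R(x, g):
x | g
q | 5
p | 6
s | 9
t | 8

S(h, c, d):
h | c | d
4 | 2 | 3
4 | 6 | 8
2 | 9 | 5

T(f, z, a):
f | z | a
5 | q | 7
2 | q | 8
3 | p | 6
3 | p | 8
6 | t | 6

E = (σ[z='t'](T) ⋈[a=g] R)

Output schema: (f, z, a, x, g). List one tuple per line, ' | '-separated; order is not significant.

Subexpression sizes:
  T → 5
  σ[z='t'](T) → 1
  R → 4
  (σ[z='t'](T) ⋈[a=g] R) → 1

== RESULT ==
f | z | a | x | g
6 | t | 6 | p | 6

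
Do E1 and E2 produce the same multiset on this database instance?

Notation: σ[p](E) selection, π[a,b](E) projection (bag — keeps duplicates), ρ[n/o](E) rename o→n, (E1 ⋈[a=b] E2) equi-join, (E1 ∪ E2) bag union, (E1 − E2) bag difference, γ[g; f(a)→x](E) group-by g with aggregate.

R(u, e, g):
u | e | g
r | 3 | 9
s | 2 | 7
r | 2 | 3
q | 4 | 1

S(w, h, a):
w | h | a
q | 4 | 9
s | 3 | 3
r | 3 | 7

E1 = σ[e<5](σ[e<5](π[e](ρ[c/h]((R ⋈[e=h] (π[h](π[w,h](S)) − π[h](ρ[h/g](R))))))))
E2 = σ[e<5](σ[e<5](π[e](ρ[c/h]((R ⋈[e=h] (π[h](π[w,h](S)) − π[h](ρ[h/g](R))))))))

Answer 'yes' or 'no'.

E1 stepwise |·|:
  R → 4
  S → 3
  π[w,h](S) → 3
  π[h](π[w,h](S)) → 3
  R → 4
  ρ[h/g](R) → 4
  π[h](ρ[h/g](R)) → 4
  (π[h](π[w,h](S)) − π[h](ρ[h/g](R))) → 2
  (R ⋈[e=h] (π[h](π[w,h](S)) − π[h](ρ[h/g](R)))) → 2
  ρ[c/h]((R ⋈[e=h] (π[h](π[w,h](S)) − π[h](ρ[h/g](R))))) → 2
  π[e](ρ[c/h]((R ⋈[e=h] (π[h](π[w,h](S)) − π[h](ρ[h/g](R)))))) → 2
  σ[e<5](π[e](ρ[c/h]((R ⋈[e=h] (π[h](π[w,h](S)) − π[h](ρ[h/g](R))))))) → 2
  σ[e<5](σ[e<5](π[e](ρ[c/h]((R ⋈[e=h] (π[h](π[w,h](S)) − π[h](ρ[h/g](R)))))))) → 2
E2 stepwise |·|:
  R → 4
  S → 3
  π[w,h](S) → 3
  π[h](π[w,h](S)) → 3
  R → 4
  ρ[h/g](R) → 4
  π[h](ρ[h/g](R)) → 4
  (π[h](π[w,h](S)) − π[h](ρ[h/g](R))) → 2
  (R ⋈[e=h] (π[h](π[w,h](S)) − π[h](ρ[h/g](R)))) → 2
  ρ[c/h]((R ⋈[e=h] (π[h](π[w,h](S)) − π[h](ρ[h/g](R))))) → 2
  π[e](ρ[c/h]((R ⋈[e=h] (π[h](π[w,h](S)) − π[h](ρ[h/g](R)))))) → 2
  σ[e<5](π[e](ρ[c/h]((R ⋈[e=h] (π[h](π[w,h](S)) − π[h](ρ[h/g](R))))))) → 2
  σ[e<5](σ[e<5](π[e](ρ[c/h]((R ⋈[e=h] (π[h](π[w,h](S)) − π[h](ρ[h/g](R)))))))) → 2

E1 and E2 produce the same multiset:
e
3
4

yes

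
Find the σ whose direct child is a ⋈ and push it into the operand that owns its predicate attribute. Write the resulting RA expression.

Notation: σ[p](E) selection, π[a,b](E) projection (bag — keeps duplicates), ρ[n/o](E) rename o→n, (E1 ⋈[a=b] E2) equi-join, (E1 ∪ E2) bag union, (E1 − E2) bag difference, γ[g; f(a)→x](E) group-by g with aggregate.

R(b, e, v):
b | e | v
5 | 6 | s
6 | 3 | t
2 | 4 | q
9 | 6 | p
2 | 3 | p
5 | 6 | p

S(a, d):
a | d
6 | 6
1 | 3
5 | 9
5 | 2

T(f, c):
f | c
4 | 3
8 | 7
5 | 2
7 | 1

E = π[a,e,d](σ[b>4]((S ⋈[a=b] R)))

σ filters on b, owned by the right side.
E' = π[a,e,d]((S ⋈[a=b] σ[b>4](R)))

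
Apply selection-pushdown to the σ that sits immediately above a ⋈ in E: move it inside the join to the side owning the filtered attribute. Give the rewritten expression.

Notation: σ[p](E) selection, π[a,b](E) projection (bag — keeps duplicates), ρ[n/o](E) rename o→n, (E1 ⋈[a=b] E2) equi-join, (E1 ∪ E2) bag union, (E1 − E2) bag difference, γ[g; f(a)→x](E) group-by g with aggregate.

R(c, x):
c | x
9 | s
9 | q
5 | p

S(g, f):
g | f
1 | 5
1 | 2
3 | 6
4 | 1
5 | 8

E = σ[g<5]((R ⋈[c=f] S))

σ filters on g, owned by the right side.
E' = (R ⋈[c=f] σ[g<5](S))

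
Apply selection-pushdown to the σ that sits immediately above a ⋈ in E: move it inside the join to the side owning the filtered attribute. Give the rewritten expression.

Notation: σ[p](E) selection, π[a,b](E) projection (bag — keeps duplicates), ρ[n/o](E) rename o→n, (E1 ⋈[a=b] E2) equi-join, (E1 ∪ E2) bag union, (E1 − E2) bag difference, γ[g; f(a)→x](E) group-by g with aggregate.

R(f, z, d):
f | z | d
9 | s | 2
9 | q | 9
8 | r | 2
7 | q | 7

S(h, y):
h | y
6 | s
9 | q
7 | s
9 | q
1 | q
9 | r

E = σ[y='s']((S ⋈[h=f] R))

σ filters on y, owned by the left side.
E' = (σ[y='s'](S) ⋈[h=f] R)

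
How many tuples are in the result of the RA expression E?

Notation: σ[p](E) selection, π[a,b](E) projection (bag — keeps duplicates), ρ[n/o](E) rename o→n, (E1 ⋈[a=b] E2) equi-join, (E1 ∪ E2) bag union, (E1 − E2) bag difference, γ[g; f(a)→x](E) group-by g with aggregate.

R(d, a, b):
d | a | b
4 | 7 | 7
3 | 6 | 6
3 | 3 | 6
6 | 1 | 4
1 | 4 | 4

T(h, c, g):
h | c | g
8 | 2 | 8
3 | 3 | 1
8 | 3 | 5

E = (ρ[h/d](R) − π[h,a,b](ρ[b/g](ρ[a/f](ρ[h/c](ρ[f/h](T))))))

Subexpression sizes:
  R → 5
  ρ[h/d](R) → 5
  T → 3
  ρ[f/h](T) → 3
  ρ[h/c](ρ[f/h](T)) → 3
  ρ[a/f](ρ[h/c](ρ[f/h](T))) → 3
  ρ[b/g](ρ[a/f](ρ[h/c](ρ[f/h](T)))) → 3
  π[h,a,b](ρ[b/g](ρ[a/f](ρ[h/c](ρ[f/h](T))))) → 3
  (ρ[h/d](R) − π[h,a,b](ρ[b/g](ρ[a/f](ρ[h/c](ρ[f/h](T)))))) → 5

|E| = 5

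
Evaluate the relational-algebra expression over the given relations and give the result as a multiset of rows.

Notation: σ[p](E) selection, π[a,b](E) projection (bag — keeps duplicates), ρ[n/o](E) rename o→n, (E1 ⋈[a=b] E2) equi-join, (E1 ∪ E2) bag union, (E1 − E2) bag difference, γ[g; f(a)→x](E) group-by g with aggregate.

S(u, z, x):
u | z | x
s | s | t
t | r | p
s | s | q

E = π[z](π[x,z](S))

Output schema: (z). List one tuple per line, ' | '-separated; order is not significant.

Stepwise |·|:
  S → 3
  π[x,z](S) → 3
  π[z](π[x,z](S)) → 3

== RESULT ==
z
r
s
s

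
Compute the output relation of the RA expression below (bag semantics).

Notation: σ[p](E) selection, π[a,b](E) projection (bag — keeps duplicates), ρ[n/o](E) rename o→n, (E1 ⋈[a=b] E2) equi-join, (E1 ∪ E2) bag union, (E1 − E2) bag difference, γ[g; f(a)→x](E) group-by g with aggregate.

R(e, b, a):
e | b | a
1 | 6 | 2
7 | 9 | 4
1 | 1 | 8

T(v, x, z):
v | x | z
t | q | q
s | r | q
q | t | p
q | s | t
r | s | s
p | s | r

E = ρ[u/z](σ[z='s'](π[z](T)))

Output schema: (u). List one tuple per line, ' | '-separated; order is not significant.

Stepwise |·|:
  T → 6
  π[z](T) → 6
  σ[z='s'](π[z](T)) → 1
  ρ[u/z](σ[z='s'](π[z](T))) → 1

== RESULT ==
u
s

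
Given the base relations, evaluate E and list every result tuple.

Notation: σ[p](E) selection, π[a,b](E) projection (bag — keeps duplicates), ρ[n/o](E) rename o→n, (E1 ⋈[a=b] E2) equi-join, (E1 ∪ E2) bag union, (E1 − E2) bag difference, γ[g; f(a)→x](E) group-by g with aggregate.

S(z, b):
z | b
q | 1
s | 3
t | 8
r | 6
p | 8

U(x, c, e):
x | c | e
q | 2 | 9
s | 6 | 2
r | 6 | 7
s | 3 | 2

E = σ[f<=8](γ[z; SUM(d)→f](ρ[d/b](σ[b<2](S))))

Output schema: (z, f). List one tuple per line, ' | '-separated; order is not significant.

Stepwise |·|:
  S → 5
  σ[b<2](S) → 1
  ρ[d/b](σ[b<2](S)) → 1
  γ[z; SUM(d)→f](ρ[d/b](σ[b<2](S))) → 1
  σ[f<=8](γ[z; SUM(d)→f](ρ[d/b](σ[b<2](S)))) → 1

== RESULT ==
z | f
q | 1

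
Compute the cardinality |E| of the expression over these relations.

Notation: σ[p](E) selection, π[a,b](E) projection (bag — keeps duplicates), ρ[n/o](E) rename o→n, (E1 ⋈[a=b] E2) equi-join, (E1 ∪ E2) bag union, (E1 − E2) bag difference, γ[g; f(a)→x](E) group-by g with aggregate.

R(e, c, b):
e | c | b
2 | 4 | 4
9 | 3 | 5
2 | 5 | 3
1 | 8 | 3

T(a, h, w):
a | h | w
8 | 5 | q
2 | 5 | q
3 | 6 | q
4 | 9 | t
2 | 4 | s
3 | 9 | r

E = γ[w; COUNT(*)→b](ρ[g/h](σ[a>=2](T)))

Row counts bottom-up:
  T → 6
  σ[a>=2](T) → 6
  ρ[g/h](σ[a>=2](T)) → 6
  γ[w; COUNT(*)→b](ρ[g/h](σ[a>=2](T))) → 4

|E| = 4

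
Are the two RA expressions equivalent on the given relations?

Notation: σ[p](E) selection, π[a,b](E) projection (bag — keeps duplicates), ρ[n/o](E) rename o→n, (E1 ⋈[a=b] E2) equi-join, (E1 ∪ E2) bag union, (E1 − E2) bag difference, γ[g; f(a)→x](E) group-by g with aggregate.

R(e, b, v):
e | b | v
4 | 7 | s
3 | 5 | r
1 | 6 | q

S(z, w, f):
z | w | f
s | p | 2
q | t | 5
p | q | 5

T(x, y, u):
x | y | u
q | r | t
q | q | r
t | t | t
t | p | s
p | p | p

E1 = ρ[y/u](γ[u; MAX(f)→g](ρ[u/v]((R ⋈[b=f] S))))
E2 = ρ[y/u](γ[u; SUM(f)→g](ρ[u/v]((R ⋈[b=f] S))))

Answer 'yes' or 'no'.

E1 per-node cardinality:
  R → 3
  S → 3
  (R ⋈[b=f] S) → 2
  ρ[u/v]((R ⋈[b=f] S)) → 2
  γ[u; MAX(f)→g](ρ[u/v]((R ⋈[b=f] S))) → 1
  ρ[y/u](γ[u; MAX(f)→g](ρ[u/v]((R ⋈[b=f] S)))) → 1
E2 per-node cardinality:
  R → 3
  S → 3
  (R ⋈[b=f] S) → 2
  ρ[u/v]((R ⋈[b=f] S)) → 2
  γ[u; SUM(f)→g](ρ[u/v]((R ⋈[b=f] S))) → 1
  ρ[y/u](γ[u; SUM(f)→g](ρ[u/v]((R ⋈[b=f] S)))) → 1

E1 result:
y | g
r | 5
E2 result:
y | g
r | 10
Witness: ('r', 10) appears 0× in E1 but 1× in E2.

no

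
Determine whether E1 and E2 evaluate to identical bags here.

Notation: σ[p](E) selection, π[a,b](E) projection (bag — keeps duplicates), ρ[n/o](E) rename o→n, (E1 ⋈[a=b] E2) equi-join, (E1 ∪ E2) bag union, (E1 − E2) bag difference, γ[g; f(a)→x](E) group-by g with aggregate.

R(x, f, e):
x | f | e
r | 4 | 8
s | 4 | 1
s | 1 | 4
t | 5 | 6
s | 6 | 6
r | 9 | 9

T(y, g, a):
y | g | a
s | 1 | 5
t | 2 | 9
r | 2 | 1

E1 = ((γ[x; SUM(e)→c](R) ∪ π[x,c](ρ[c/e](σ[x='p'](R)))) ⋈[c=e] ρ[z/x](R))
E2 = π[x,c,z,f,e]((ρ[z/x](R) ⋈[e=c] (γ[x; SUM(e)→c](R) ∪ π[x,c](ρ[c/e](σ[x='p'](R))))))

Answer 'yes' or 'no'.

E1 subexpression sizes:
  R → 6
  γ[x; SUM(e)→c](R) → 3
  R → 6
  σ[x='p'](R) → 0
  ρ[c/e](σ[x='p'](R)) → 0
  π[x,c](ρ[c/e](σ[x='p'](R))) → 0
  (γ[x; SUM(e)→c](R) ∪ π[x,c](ρ[c/e](σ[x='p'](R)))) → 3
  R → 6
  ρ[z/x](R) → 6
  ((γ[x; SUM(e)→c](R) ∪ π[x,c](ρ[c/e](σ[x='p'](R)))) ⋈[c=e] ρ[z/x](R)) → 2
E2 subexpression sizes:
  R → 6
  ρ[z/x](R) → 6
  R → 6
  γ[x; SUM(e)→c](R) → 3
  R → 6
  σ[x='p'](R) → 0
  ρ[c/e](σ[x='p'](R)) → 0
  π[x,c](ρ[c/e](σ[x='p'](R))) → 0
  (γ[x; SUM(e)→c](R) ∪ π[x,c](ρ[c/e](σ[x='p'](R)))) → 3
  (ρ[z/x](R) ⋈[e=c] (γ[x; SUM(e)→c](R) ∪ π[x,c](ρ[c/e](σ[x='p'](R))))) → 2
  π[x,c,z,f,e]((ρ[z/x](R) ⋈[e=c] (γ[x; SUM(e)→c](R) ∪ π[x,c](ρ[c/e](σ[x='p'](R)))))) → 2

E1 and E2 produce the same multiset:
x | c | z | f | e
t | 6 | s | 6 | 6
t | 6 | t | 5 | 6

yes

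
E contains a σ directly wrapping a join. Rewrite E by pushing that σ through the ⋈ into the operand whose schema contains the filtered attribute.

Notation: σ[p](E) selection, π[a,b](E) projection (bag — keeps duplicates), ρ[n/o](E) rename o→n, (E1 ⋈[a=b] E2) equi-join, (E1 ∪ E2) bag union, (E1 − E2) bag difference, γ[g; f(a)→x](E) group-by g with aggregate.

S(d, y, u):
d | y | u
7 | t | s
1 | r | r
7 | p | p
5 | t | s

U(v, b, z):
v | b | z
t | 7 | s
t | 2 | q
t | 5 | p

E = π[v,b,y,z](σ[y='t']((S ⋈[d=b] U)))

σ filters on y, owned by the left side.
E' = π[v,b,y,z]((σ[y='t'](S) ⋈[d=b] U))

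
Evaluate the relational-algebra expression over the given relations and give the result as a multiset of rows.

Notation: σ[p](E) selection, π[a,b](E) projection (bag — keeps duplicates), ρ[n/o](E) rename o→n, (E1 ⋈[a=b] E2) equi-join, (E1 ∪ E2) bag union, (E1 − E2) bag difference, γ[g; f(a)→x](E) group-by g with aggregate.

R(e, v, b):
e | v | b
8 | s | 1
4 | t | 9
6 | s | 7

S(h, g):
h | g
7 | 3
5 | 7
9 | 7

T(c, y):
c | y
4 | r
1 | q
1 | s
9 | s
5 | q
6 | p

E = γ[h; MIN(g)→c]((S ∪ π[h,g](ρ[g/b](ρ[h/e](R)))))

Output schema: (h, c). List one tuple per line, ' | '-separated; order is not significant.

Per-node cardinality:
  S → 3
  R → 3
  ρ[h/e](R) → 3
  ρ[g/b](ρ[h/e](R)) → 3
  π[h,g](ρ[g/b](ρ[h/e](R))) → 3
  (S ∪ π[h,g](ρ[g/b](ρ[h/e](R)))) → 6
  γ[h; MIN(g)→c]((S ∪ π[h,g](ρ[g/b](ρ[h/e](R))))) → 6

== RESULT ==
h | c
4 | 9
5 | 7
6 | 7
7 | 3
8 | 1
9 | 7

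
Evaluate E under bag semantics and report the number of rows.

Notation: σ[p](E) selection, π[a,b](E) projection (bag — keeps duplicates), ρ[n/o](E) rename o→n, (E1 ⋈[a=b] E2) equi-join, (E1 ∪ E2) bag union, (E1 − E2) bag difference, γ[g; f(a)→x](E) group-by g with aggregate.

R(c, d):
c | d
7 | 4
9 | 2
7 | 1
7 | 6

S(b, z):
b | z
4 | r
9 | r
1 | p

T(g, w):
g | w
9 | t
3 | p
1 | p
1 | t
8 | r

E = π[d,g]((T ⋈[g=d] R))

Stepwise |·|:
  T → 5
  R → 4
  (T ⋈[g=d] R) → 2
  π[d,g]((T ⋈[g=d] R)) → 2

|E| = 2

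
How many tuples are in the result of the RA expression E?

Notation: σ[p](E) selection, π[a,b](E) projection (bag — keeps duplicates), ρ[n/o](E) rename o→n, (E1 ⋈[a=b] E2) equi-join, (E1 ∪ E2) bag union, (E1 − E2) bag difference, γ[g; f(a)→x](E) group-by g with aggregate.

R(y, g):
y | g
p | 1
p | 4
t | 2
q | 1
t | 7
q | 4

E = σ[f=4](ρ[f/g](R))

Row counts bottom-up:
  R → 6
  ρ[f/g](R) → 6
  σ[f=4](ρ[f/g](R)) → 2

|E| = 2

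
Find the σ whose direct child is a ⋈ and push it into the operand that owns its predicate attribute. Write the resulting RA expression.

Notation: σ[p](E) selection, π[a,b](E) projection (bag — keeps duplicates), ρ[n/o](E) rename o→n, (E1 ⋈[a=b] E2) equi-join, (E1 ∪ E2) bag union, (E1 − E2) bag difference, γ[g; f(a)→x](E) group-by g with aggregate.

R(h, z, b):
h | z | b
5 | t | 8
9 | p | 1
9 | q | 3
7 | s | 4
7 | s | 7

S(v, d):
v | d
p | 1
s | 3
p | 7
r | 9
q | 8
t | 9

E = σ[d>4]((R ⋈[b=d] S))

σ filters on d, owned by the right side.
E' = (R ⋈[b=d] σ[d>4](S))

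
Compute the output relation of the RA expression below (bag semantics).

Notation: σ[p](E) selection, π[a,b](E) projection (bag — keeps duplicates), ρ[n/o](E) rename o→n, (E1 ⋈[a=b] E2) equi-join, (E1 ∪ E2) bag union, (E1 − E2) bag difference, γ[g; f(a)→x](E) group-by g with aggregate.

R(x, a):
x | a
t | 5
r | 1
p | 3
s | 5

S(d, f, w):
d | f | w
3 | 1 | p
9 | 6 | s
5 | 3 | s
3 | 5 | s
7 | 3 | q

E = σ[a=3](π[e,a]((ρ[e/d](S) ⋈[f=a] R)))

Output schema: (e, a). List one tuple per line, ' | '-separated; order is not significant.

Stepwise |·|:
  S → 5
  ρ[e/d](S) → 5
  R → 4
  (ρ[e/d](S) ⋈[f=a] R) → 5
  π[e,a]((ρ[e/d](S) ⋈[f=a] R)) → 5
  σ[a=3](π[e,a]((ρ[e/d](S) ⋈[f=a] R))) → 2

== RESULT ==
e | a
5 | 3
7 | 3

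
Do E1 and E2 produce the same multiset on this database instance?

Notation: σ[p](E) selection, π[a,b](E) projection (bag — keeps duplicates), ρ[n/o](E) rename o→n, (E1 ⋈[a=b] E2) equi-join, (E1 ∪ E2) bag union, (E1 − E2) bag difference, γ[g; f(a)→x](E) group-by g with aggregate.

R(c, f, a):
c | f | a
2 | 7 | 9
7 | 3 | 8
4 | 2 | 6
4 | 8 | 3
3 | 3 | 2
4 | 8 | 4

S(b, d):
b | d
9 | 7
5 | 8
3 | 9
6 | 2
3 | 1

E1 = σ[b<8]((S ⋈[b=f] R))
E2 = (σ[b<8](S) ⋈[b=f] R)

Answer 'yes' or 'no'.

E1 subexpression sizes:
  S → 5
  R → 6
  (S ⋈[b=f] R) → 4
  σ[b<8]((S ⋈[b=f] R)) → 4
E2 subexpression sizes:
  S → 5
  σ[b<8](S) → 4
  R → 6
  (σ[b<8](S) ⋈[b=f] R) → 4

E1 and E2 produce the same multiset:
b | d | c | f | a
3 | 1 | 3 | 3 | 2
3 | 1 | 7 | 3 | 8
3 | 9 | 3 | 3 | 2
3 | 9 | 7 | 3 | 8

yes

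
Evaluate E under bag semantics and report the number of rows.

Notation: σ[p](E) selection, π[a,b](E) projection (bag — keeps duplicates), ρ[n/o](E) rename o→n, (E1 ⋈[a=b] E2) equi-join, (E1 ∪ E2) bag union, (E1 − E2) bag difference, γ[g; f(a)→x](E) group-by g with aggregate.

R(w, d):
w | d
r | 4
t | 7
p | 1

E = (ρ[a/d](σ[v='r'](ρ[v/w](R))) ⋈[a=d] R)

Per-node cardinality:
  R → 3
  ρ[v/w](R) → 3
  σ[v='r'](ρ[v/w](R)) → 1
  ρ[a/d](σ[v='r'](ρ[v/w](R))) → 1
  R → 3
  (ρ[a/d](σ[v='r'](ρ[v/w](R))) ⋈[a=d] R) → 1

|E| = 1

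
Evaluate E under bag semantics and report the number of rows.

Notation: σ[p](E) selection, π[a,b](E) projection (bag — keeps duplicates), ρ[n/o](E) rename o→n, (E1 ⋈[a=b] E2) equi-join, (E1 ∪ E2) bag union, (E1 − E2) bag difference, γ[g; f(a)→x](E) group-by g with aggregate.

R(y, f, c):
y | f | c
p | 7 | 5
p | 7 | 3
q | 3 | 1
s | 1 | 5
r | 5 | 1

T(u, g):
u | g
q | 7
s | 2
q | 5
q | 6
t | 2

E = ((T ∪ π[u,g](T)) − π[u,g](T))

Row counts bottom-up:
  T → 5
  T → 5
  π[u,g](T) → 5
  (T ∪ π[u,g](T)) → 10
  T → 5
  π[u,g](T) → 5
  ((T ∪ π[u,g](T)) − π[u,g](T)) → 5

|E| = 5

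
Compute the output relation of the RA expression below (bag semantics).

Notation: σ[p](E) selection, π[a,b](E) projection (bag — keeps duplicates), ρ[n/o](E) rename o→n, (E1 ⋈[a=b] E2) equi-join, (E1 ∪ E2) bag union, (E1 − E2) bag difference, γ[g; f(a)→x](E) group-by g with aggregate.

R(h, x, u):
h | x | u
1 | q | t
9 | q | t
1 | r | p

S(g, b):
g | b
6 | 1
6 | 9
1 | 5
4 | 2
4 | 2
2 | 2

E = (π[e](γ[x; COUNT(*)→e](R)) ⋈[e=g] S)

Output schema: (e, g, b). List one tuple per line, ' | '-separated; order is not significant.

Stepwise |·|:
  R → 3
  γ[x; COUNT(*)→e](R) → 2
  π[e](γ[x; COUNT(*)→e](R)) → 2
  S → 6
  (π[e](γ[x; COUNT(*)→e](R)) ⋈[e=g] S) → 2

== RESULT ==
e | g | b
1 | 1 | 5
2 | 2 | 2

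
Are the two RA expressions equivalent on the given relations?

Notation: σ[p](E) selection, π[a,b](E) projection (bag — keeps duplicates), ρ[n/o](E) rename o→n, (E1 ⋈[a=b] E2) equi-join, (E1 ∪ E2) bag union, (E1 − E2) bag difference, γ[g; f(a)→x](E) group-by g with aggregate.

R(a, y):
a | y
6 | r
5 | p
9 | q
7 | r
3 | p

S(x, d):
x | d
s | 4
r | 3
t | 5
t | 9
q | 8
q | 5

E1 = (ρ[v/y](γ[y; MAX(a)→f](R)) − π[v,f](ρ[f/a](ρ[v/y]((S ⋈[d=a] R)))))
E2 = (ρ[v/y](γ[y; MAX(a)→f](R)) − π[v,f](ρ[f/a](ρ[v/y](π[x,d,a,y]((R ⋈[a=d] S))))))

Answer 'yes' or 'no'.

E1 subexpression sizes:
  R → 5
  γ[y; MAX(a)→f](R) → 3
  ρ[v/y](γ[y; MAX(a)→f](R)) → 3
  S → 6
  R → 5
  (S ⋈[d=a] R) → 4
  ρ[v/y]((S ⋈[d=a] R)) → 4
  ρ[f/a](ρ[v/y]((S ⋈[d=a] R))) → 4
  π[v,f](ρ[f/a](ρ[v/y]((S ⋈[d=a] R)))) → 4
  (ρ[v/y](γ[y; MAX(a)→f](R)) − π[v,f](ρ[f/a](ρ[v/y]((S ⋈[d=a] R))))) → 1
E2 subexpression sizes:
  R → 5
  γ[y; MAX(a)→f](R) → 3
  ρ[v/y](γ[y; MAX(a)→f](R)) → 3
  R → 5
  S → 6
  (R ⋈[a=d] S) → 4
  π[x,d,a,y]((R ⋈[a=d] S)) → 4
  ρ[v/y](π[x,d,a,y]((R ⋈[a=d] S))) → 4
  ρ[f/a](ρ[v/y](π[x,d,a,y]((R ⋈[a=d] S)))) → 4
  π[v,f](ρ[f/a](ρ[v/y](π[x,d,a,y]((R ⋈[a=d] S))))) → 4
  (ρ[v/y](γ[y; MAX(a)→f](R)) − π[v,f](ρ[f/a](ρ[v/y](π[x,d,a,y]((R ⋈[a=d] S)))))) → 1

E1 and E2 produce the same multiset:
v | f
r | 7

yes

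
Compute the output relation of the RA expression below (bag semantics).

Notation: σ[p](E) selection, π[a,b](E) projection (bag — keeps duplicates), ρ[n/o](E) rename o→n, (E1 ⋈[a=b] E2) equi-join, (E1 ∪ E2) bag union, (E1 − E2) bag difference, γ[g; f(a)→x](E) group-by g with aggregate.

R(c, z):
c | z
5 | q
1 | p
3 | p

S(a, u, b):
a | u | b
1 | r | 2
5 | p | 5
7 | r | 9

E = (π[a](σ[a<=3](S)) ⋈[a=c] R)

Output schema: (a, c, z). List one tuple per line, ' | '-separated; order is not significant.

Row counts bottom-up:
  S → 3
  σ[a<=3](S) → 1
  π[a](σ[a<=3](S)) → 1
  R → 3
  (π[a](σ[a<=3](S)) ⋈[a=c] R) → 1

== RESULT ==
a | c | z
1 | 1 | p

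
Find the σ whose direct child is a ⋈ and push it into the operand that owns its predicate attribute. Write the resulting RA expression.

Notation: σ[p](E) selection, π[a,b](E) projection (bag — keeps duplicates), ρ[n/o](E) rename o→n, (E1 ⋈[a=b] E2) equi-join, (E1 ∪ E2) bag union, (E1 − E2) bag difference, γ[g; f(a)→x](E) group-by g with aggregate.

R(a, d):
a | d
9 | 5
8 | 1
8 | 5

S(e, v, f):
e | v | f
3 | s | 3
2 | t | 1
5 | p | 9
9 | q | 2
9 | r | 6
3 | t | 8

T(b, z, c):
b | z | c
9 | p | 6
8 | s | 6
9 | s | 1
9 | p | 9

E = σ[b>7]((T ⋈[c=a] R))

σ filters on b, owned by the left side.
E' = (σ[b>7](T) ⋈[c=a] R)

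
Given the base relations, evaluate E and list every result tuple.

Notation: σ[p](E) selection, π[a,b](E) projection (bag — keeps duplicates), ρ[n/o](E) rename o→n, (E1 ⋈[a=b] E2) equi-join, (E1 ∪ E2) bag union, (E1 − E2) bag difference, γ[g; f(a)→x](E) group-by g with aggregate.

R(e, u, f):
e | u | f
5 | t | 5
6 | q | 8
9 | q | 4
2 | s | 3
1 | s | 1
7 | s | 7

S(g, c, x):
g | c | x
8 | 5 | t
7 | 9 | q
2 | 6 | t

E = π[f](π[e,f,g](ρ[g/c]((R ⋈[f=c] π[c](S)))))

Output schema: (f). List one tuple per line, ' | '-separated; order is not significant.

Stepwise |·|:
  R → 6
  S → 3
  π[c](S) → 3
  (R ⋈[f=c] π[c](S)) → 1
  ρ[g/c]((R ⋈[f=c] π[c](S))) → 1
  π[e,f,g](ρ[g/c]((R ⋈[f=c] π[c](S)))) → 1
  π[f](π[e,f,g](ρ[g/c]((R ⋈[f=c] π[c](S))))) → 1

== RESULT ==
f
5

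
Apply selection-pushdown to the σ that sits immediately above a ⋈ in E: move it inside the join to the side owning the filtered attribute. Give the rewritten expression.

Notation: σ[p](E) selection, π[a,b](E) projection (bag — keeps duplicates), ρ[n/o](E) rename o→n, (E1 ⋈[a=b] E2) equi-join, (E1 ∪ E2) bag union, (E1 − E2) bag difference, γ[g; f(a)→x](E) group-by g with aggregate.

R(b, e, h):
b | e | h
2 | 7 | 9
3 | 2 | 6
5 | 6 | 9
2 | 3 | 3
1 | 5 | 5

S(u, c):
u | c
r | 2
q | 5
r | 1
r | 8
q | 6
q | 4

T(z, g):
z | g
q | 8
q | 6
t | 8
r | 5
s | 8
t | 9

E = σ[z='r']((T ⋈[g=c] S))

σ filters on z, owned by the left side.
E' = (σ[z='r'](T) ⋈[g=c] S)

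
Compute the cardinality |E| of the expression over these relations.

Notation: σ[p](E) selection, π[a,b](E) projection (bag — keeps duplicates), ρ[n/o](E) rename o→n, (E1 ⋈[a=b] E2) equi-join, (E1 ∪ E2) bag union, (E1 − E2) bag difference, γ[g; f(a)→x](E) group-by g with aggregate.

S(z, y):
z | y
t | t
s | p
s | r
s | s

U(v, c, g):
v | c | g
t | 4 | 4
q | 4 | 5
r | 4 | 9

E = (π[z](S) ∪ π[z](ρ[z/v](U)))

Row counts bottom-up:
  S → 4
  π[z](S) → 4
  U → 3
  ρ[z/v](U) → 3
  π[z](ρ[z/v](U)) → 3
  (π[z](S) ∪ π[z](ρ[z/v](U))) → 7

|E| = 7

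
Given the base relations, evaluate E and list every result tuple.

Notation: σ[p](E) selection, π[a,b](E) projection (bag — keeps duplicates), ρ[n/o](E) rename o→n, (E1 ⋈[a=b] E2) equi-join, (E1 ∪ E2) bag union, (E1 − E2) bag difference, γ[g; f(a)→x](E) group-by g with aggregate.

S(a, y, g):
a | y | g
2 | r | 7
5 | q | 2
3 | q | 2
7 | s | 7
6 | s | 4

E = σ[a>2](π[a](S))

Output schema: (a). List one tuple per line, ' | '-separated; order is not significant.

Stepwise |·|:
  S → 5
  π[a](S) → 5
  σ[a>2](π[a](S)) → 4

== RESULT ==
a
3
5
6
7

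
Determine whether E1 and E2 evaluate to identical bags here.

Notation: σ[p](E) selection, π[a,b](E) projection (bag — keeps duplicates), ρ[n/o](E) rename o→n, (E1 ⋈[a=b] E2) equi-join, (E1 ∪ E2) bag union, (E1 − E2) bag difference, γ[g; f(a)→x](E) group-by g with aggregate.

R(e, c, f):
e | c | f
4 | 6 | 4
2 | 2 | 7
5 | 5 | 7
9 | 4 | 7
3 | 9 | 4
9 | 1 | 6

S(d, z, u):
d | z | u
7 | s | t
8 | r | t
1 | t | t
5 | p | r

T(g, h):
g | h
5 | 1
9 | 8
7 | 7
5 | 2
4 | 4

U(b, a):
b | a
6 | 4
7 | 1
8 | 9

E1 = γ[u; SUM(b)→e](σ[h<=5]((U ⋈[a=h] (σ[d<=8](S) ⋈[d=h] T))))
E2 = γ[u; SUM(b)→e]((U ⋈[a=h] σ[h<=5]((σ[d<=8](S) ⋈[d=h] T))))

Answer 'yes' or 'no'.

E1 per-node cardinality:
  U → 3
  S → 4
  σ[d<=8](S) → 4
  T → 5
  (σ[d<=8](S) ⋈[d=h] T) → 3
  (U ⋈[a=h] (σ[d<=8](S) ⋈[d=h] T)) → 1
  σ[h<=5]((U ⋈[a=h] (σ[d<=8](S) ⋈[d=h] T))) → 1
  γ[u; SUM(b)→e](σ[h<=5]((U ⋈[a=h] (σ[d<=8](S) ⋈[d=h] T)))) → 1
E2 per-node cardinality:
  U → 3
  S → 4
  σ[d<=8](S) → 4
  T → 5
  (σ[d<=8](S) ⋈[d=h] T) → 3
  σ[h<=5]((σ[d<=8](S) ⋈[d=h] T)) → 1
  (U ⋈[a=h] σ[h<=5]((σ[d<=8](S) ⋈[d=h] T))) → 1
  γ[u; SUM(b)→e]((U ⋈[a=h] σ[h<=5]((σ[d<=8](S) ⋈[d=h] T)))) → 1

E1 and E2 produce the same multiset:
u | e
t | 7

yes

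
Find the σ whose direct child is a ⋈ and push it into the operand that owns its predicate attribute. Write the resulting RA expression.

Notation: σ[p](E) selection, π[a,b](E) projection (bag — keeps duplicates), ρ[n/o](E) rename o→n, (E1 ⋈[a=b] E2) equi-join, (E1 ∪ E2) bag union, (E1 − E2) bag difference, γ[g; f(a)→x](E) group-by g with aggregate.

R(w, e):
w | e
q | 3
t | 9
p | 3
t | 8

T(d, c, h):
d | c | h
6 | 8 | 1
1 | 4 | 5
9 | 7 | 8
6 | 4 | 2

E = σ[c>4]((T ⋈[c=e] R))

σ filters on c, owned by the left side.
E' = (σ[c>4](T) ⋈[c=e] R)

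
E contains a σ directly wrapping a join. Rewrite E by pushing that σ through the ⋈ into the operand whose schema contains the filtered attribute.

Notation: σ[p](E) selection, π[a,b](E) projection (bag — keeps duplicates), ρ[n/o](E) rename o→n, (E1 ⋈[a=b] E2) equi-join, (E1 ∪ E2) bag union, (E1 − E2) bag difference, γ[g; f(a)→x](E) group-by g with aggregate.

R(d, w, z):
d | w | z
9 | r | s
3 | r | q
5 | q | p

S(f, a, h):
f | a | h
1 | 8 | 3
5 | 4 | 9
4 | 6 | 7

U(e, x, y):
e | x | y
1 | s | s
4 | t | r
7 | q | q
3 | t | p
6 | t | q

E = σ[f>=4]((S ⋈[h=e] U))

σ filters on f, owned by the left side.
E' = (σ[f>=4](S) ⋈[h=e] U)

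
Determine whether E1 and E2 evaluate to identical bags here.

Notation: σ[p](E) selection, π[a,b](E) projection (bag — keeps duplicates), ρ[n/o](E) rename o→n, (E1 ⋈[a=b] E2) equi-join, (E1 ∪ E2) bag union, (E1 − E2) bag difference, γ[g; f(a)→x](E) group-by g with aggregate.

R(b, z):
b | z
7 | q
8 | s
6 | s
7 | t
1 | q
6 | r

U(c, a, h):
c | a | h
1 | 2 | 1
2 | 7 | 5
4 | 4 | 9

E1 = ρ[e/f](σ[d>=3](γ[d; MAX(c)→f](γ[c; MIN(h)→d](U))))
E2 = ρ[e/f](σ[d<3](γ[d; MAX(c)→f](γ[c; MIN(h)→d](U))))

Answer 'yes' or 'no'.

E1 subexpression sizes:
  U → 3
  γ[c; MIN(h)→d](U) → 3
  γ[d; MAX(c)→f](γ[c; MIN(h)→d](U)) → 3
  σ[d>=3](γ[d; MAX(c)→f](γ[c; MIN(h)→d](U))) → 2
  ρ[e/f](σ[d>=3](γ[d; MAX(c)→f](γ[c; MIN(h)→d](U)))) → 2
E2 subexpression sizes:
  U → 3
  γ[c; MIN(h)→d](U) → 3
  γ[d; MAX(c)→f](γ[c; MIN(h)→d](U)) → 3
  σ[d<3](γ[d; MAX(c)→f](γ[c; MIN(h)→d](U))) → 1
  ρ[e/f](σ[d<3](γ[d; MAX(c)→f](γ[c; MIN(h)→d](U)))) → 1

E1 result:
d | e
5 | 2
9 | 4
E2 result:
d | e
1 | 1
Witness: (9, 4) appears 1× in E1 but 0× in E2.

no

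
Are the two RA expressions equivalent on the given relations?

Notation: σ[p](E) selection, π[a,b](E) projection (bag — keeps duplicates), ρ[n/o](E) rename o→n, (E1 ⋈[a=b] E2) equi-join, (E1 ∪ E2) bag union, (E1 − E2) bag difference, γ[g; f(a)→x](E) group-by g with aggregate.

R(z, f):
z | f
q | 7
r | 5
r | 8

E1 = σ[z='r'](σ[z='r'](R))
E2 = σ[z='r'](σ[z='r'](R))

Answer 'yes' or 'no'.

E1 subexpression sizes:
  R → 3
  σ[z='r'](R) → 2
  σ[z='r'](σ[z='r'](R)) → 2
E2 subexpression sizes:
  R → 3
  σ[z='r'](R) → 2
  σ[z='r'](σ[z='r'](R)) → 2

E1 and E2 produce the same multiset:
z | f
r | 5
r | 8

yes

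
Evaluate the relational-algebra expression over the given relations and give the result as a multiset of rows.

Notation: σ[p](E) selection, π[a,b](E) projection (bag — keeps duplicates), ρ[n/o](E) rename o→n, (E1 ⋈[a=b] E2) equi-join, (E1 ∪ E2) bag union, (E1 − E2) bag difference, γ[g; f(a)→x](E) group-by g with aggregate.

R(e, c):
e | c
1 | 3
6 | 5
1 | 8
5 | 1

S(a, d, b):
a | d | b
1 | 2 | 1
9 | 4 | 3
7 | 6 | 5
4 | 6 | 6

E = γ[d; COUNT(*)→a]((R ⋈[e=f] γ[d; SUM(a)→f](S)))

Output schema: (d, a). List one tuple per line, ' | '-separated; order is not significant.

Subexpression sizes:
  R → 4
  S → 4
  γ[d; SUM(a)→f](S) → 3
  (R ⋈[e=f] γ[d; SUM(a)→f](S)) → 2
  γ[d; COUNT(*)→a]((R ⋈[e=f] γ[d; SUM(a)→f](S))) → 1

== RESULT ==
d | a
2 | 2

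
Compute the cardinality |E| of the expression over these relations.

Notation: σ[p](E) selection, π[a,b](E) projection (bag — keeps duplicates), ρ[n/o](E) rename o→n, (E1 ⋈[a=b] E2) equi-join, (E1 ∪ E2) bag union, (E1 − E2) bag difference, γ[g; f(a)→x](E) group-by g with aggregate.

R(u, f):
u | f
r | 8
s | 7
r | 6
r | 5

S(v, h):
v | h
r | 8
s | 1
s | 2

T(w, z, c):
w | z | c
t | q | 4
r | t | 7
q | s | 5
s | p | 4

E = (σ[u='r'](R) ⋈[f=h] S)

Stepwise |·|:
  R → 4
  σ[u='r'](R) → 3
  S → 3
  (σ[u='r'](R) ⋈[f=h] S) → 1

|E| = 1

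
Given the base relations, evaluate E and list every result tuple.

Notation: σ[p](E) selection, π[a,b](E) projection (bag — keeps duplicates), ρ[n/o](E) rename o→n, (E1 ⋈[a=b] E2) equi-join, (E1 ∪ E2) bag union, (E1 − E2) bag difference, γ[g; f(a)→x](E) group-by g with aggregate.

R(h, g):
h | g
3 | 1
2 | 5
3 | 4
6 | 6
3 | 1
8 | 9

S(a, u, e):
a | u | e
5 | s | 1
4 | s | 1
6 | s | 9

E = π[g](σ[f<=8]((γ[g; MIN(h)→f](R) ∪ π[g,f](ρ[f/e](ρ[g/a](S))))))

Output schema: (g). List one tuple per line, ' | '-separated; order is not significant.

Per-node cardinality:
  R → 6
  γ[g; MIN(h)→f](R) → 5
  S → 3
  ρ[g/a](S) → 3
  ρ[f/e](ρ[g/a](S)) → 3
  π[g,f](ρ[f/e](ρ[g/a](S))) → 3
  (γ[g; MIN(h)→f](R) ∪ π[g,f](ρ[f/e](ρ[g/a](S)))) → 8
  σ[f<=8]((γ[g; MIN(h)→f](R) ∪ π[g,f](ρ[f/e](ρ[g/a](S))))) → 7
  π[g](σ[f<=8]((γ[g; MIN(h)→f](R) ∪ π[g,f](ρ[f/e](ρ[g/a](S)))))) → 7

== RESULT ==
g
1
4
4
5
5
6
9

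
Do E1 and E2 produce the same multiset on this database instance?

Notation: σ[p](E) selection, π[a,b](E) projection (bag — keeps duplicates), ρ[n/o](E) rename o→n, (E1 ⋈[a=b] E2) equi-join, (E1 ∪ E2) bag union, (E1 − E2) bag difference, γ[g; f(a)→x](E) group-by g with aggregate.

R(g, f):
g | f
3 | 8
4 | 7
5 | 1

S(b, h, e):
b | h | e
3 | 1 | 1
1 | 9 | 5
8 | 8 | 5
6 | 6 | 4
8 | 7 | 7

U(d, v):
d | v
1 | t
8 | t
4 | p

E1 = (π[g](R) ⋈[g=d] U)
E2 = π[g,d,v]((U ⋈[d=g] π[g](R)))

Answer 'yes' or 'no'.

E1 stepwise |·|:
  R → 3
  π[g](R) → 3
  U → 3
  (π[g](R) ⋈[g=d] U) → 1
E2 stepwise |·|:
  U → 3
  R → 3
  π[g](R) → 3
  (U ⋈[d=g] π[g](R)) → 1
  π[g,d,v]((U ⋈[d=g] π[g](R))) → 1

E1 and E2 produce the same multiset:
g | d | v
4 | 4 | p

yes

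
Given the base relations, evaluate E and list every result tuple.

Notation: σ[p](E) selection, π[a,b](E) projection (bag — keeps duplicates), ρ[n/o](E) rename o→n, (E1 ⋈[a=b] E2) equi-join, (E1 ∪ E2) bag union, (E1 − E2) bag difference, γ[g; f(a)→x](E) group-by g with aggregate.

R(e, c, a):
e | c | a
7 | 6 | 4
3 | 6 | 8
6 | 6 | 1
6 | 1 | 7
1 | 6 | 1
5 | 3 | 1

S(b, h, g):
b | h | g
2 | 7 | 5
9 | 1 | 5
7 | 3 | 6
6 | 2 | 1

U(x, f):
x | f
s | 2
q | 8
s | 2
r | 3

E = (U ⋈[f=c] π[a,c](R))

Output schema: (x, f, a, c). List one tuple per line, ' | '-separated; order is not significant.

Per-node cardinality:
  U → 4
  R → 6
  π[a,c](R) → 6
  (U ⋈[f=c] π[a,c](R)) → 1

== RESULT ==
x | f | a | c
r | 3 | 1 | 3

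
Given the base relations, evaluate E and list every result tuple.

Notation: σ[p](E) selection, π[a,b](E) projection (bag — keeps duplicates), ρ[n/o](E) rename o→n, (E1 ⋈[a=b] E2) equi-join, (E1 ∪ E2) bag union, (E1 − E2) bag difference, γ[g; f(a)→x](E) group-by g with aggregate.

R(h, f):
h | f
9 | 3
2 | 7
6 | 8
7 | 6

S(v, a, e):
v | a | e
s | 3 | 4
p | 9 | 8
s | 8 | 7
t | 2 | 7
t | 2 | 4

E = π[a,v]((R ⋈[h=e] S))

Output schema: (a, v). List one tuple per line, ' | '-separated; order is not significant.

Per-node cardinality:
  R → 4
  S → 5
  (R ⋈[h=e] S) → 2
  π[a,v]((R ⋈[h=e] S)) → 2

== RESULT ==
a | v
2 | t
8 | s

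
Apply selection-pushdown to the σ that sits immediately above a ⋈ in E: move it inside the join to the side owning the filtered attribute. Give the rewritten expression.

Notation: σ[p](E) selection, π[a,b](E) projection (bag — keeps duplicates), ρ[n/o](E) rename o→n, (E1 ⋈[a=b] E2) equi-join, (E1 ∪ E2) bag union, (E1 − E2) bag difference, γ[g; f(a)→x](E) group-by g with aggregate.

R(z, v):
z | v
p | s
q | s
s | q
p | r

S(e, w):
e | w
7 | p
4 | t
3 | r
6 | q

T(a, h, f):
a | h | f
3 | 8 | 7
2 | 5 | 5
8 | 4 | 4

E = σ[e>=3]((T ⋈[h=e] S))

σ filters on e, owned by the right side.
E' = (T ⋈[h=e] σ[e>=3](S))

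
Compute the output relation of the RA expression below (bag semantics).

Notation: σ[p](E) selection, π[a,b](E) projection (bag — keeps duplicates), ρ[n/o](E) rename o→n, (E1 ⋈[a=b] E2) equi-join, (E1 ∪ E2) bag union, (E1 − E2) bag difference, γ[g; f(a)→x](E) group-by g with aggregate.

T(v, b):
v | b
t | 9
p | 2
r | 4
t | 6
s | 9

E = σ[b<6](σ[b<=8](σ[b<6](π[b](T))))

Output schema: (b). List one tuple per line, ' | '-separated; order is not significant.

Per-node cardinality:
  T → 5
  π[b](T) → 5
  σ[b<6](π[b](T)) → 2
  σ[b<=8](σ[b<6](π[b](T))) → 2
  σ[b<6](σ[b<=8](σ[b<6](π[b](T)))) → 2

== RESULT ==
b
2
4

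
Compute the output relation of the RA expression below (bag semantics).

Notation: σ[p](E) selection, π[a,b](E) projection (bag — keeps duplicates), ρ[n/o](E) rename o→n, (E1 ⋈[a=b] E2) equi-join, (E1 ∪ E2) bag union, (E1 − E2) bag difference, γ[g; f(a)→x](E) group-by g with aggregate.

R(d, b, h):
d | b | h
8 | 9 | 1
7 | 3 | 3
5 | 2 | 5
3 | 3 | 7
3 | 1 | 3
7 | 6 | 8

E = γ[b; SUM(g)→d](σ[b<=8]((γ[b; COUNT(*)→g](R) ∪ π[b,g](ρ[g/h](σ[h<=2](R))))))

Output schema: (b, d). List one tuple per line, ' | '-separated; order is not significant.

Stepwise |·|:
  R → 6
  γ[b; COUNT(*)→g](R) → 5
  R → 6
  σ[h<=2](R) → 1
  ρ[g/h](σ[h<=2](R)) → 1
  π[b,g](ρ[g/h](σ[h<=2](R))) → 1
  (γ[b; COUNT(*)→g](R) ∪ π[b,g](ρ[g/h](σ[h<=2](R)))) → 6
  σ[b<=8]((γ[b; COUNT(*)→g](R) ∪ π[b,g](ρ[g/h](σ[h<=2](R))))) → 4
  γ[b; SUM(g)→d](σ[b<=8]((γ[b; COUNT(*)→g](R) ∪ π[b,g](ρ[g/h](σ[h<=2](R)))))) → 4

== RESULT ==
b | d
1 | 1
2 | 1
3 | 2
6 | 1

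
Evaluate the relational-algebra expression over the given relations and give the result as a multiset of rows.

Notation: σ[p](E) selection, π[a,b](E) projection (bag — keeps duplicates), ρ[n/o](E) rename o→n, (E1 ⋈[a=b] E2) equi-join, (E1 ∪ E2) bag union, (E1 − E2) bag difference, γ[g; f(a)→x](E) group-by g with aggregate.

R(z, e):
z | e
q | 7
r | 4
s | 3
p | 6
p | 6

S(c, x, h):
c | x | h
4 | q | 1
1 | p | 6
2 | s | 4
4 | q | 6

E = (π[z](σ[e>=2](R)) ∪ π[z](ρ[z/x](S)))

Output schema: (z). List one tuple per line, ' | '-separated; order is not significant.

Per-node cardinality:
  R → 5
  σ[e>=2](R) → 5
  π[z](σ[e>=2](R)) → 5
  S → 4
  ρ[z/x](S) → 4
  π[z](ρ[z/x](S)) → 4
  (π[z](σ[e>=2](R)) ∪ π[z](ρ[z/x](S))) → 9

== RESULT ==
z
p
p
p
q
q
q
r
s
s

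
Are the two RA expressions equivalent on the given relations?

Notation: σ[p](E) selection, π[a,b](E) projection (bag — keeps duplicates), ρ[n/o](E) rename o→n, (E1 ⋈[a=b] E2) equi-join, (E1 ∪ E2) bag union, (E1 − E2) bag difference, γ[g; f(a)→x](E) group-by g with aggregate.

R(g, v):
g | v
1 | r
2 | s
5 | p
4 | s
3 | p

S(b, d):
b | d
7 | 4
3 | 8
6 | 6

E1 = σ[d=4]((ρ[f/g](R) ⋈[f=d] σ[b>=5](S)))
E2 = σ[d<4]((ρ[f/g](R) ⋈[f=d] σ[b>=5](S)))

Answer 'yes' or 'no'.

E1 stepwise |·|:
  R → 5
  ρ[f/g](R) → 5
  S → 3
  σ[b>=5](S) → 2
  (ρ[f/g](R) ⋈[f=d] σ[b>=5](S)) → 1
  σ[d=4]((ρ[f/g](R) ⋈[f=d] σ[b>=5](S))) → 1
E2 stepwise |·|:
  R → 5
  ρ[f/g](R) → 5
  S → 3
  σ[b>=5](S) → 2
  (ρ[f/g](R) ⋈[f=d] σ[b>=5](S)) → 1
  σ[d<4]((ρ[f/g](R) ⋈[f=d] σ[b>=5](S))) → 0

E1 result:
f | v | b | d
4 | s | 7 | 4
E2 result:
f | v | b | d
(0 rows)
Witness: (4, 's', 7, 4) appears 1× in E1 but 0× in E2.

no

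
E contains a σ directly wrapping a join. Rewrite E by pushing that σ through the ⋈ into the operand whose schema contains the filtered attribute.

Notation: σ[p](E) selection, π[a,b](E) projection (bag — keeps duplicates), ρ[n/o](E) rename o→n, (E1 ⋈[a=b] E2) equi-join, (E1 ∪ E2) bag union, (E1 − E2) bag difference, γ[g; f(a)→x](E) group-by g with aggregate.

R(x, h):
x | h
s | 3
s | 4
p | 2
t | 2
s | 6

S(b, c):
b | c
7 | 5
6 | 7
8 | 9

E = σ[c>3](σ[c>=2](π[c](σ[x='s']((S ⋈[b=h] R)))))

σ filters on x, owned by the right side.
E' = σ[c>3](σ[c>=2](π[c]((S ⋈[b=h] σ[x='s'](R)))))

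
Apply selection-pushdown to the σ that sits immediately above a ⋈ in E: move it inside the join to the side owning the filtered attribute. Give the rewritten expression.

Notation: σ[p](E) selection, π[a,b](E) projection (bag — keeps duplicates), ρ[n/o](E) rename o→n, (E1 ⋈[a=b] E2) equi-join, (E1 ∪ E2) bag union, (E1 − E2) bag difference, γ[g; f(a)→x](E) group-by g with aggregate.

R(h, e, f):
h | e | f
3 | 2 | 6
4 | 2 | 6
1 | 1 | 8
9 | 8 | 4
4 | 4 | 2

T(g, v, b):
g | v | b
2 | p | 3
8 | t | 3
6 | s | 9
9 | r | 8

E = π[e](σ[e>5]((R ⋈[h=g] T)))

σ filters on e, owned by the left side.
E' = π[e]((σ[e>5](R) ⋈[h=g] T))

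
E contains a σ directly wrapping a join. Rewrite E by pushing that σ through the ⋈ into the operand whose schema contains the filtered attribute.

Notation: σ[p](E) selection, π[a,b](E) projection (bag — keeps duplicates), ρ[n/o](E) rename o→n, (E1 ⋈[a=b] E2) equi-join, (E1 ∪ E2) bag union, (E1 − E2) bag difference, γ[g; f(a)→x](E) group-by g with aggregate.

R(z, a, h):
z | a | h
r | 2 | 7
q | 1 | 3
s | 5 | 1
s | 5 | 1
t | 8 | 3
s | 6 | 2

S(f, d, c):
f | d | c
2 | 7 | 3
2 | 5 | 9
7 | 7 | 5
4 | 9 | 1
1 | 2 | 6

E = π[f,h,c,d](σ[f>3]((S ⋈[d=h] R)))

σ filters on f, owned by the left side.
E' = π[f,h,c,d]((σ[f>3](S) ⋈[d=h] R))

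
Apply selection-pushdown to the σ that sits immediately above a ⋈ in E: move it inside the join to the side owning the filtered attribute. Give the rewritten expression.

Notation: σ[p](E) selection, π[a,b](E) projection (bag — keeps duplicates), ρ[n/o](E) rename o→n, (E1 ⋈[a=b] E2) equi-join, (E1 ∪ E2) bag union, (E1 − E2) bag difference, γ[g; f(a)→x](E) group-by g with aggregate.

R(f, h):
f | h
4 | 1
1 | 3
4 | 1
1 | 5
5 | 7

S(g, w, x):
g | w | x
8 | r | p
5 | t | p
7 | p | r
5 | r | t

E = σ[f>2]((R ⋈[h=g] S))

σ filters on f, owned by the left side.
E' = (σ[f>2](R) ⋈[h=g] S)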